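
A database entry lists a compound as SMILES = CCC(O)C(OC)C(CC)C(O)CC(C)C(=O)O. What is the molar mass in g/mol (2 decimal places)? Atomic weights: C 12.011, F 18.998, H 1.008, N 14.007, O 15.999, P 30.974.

262.35 g/mol

First, the molecular formula is C13H26O5 (counting implicit H from valence).
  C: 13 × 12.011 = 156.143
  H: 26 × 1.008 = 26.208
  O: 5 × 15.999 = 79.995
Sum: 13×12.011 + 26×1.008 + 5×15.999 = 262.346 → 262.35 g/mol.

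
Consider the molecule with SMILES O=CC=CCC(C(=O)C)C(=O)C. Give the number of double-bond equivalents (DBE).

4

Molecular formula: C9H12O3.
DoU = (2C + 2 + N − H − X) / 2, where X is the halogen count and O/S are ignored.
    = (2·9 + 2 + 0 − 12 − 0) / 2 = 8 / 2 = 4.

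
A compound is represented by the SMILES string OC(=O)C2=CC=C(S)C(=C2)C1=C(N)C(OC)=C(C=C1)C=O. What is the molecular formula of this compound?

Walk through each heavy atom and fill implicit hydrogens from standard valence (C 4, N 3, O 2, S 2, halogen 1):
  atom 1: O, bond orders sum to 1 (valence 2) → 1 H
  atom 2: C, bond orders sum to 4 (valence 4) → 0 H
  atom 3: O, bond orders sum to 2 (valence 2) → 0 H
  atom 4: C, bond orders sum to 4 (valence 4) → 0 H
  atom 5: C, bond orders sum to 3 (valence 4) → 1 H
  atom 6: C, bond orders sum to 3 (valence 4) → 1 H
  atom 7: C, bond orders sum to 4 (valence 4) → 0 H
  atom 8: S, bond orders sum to 1 (valence 2) → 1 H
  atom 9: C, bond orders sum to 4 (valence 4) → 0 H
  atom 10: C, bond orders sum to 3 (valence 4) → 1 H
  atom 11: C, bond orders sum to 4 (valence 4) → 0 H
  atom 12: C, bond orders sum to 4 (valence 4) → 0 H
  atom 13: N, bond orders sum to 1 (valence 3) → 2 H
  atom 14: C, bond orders sum to 4 (valence 4) → 0 H
  atom 15: O, bond orders sum to 2 (valence 2) → 0 H
  atom 16: C, bond orders sum to 1 (valence 4) → 3 H
  atom 17: C, bond orders sum to 4 (valence 4) → 0 H
  atom 18: C, bond orders sum to 3 (valence 4) → 1 H
  atom 19: C, bond orders sum to 3 (valence 4) → 1 H
  atom 20: C, bond orders sum to 3 (valence 4) → 1 H
  atom 21: O, bond orders sum to 2 (valence 2) → 0 H
Totals → C:15, H:13, N:1, O:4, S:1.

C15H13NO4S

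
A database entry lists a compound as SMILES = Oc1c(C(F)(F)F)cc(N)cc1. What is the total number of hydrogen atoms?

6

Walk through each heavy atom and fill implicit hydrogens from standard valence (C 4, N 3, O 2, S 2, halogen 1); for lowercase aromatic atoms, an aromatic c carries 1 H when it has two neighbours and 0 H with three, and aromatic n carries 0 H:
  atom 1: O, bond orders sum to 1 (valence 2) → 1 H
  atom 2: aromatic c, 3 neighbours → 0 H
  atom 3: aromatic c, 3 neighbours → 0 H
  atom 4: C, bond orders sum to 4 (valence 4) → 0 H
  atom 5: F (halogen, monovalent) → 0 H
  atom 6: F (halogen, monovalent) → 0 H
  atom 7: F (halogen, monovalent) → 0 H
  atom 8: aromatic c, 2 neighbours → 1 H
  atom 9: aromatic c, 3 neighbours → 0 H
  atom 10: N, bond orders sum to 1 (valence 3) → 2 H
  atom 11: aromatic c, 2 neighbours → 1 H
  atom 12: aromatic c, 2 neighbours → 1 H
Total hydrogens: 6.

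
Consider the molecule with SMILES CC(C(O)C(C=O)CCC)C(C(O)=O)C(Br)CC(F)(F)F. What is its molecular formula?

Walk through each heavy atom and fill implicit hydrogens from standard valence (C 4, N 3, O 2, S 2, halogen 1):
  atom 1: C, bond orders sum to 1 (valence 4) → 3 H
  atom 2: C, bond orders sum to 3 (valence 4) → 1 H
  atom 3: C, bond orders sum to 3 (valence 4) → 1 H
  atom 4: O, bond orders sum to 1 (valence 2) → 1 H
  atom 5: C, bond orders sum to 3 (valence 4) → 1 H
  atom 6: C, bond orders sum to 3 (valence 4) → 1 H
  atom 7: O, bond orders sum to 2 (valence 2) → 0 H
  atom 8: C, bond orders sum to 2 (valence 4) → 2 H
  atom 9: C, bond orders sum to 2 (valence 4) → 2 H
  atom 10: C, bond orders sum to 1 (valence 4) → 3 H
  atom 11: C, bond orders sum to 3 (valence 4) → 1 H
  atom 12: C, bond orders sum to 4 (valence 4) → 0 H
  atom 13: O, bond orders sum to 1 (valence 2) → 1 H
  atom 14: O, bond orders sum to 2 (valence 2) → 0 H
  atom 15: C, bond orders sum to 3 (valence 4) → 1 H
  atom 16: Br (halogen, monovalent) → 0 H
  atom 17: C, bond orders sum to 2 (valence 4) → 2 H
  atom 18: C, bond orders sum to 4 (valence 4) → 0 H
  atom 19: F (halogen, monovalent) → 0 H
  atom 20: F (halogen, monovalent) → 0 H
  atom 21: F (halogen, monovalent) → 0 H
Totals → C:13, H:20, Br:1, F:3, O:4.
In Hill order: C13H20BrF3O4.

C13H20BrF3O4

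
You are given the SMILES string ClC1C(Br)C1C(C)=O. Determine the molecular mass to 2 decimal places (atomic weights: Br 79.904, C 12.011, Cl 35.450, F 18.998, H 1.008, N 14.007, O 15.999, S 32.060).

First, the molecular formula is C5H6BrClO (counting implicit H from valence).
  Br: 1 × 79.904 = 79.904
  C: 5 × 12.011 = 60.055
  Cl: 1 × 35.450 = 35.450
  H: 6 × 1.008 = 6.048
  O: 1 × 15.999 = 15.999
Sum: 1×79.904 + 5×12.011 + 1×35.450 + 6×1.008 + 1×15.999 = 197.456 → 197.46 g/mol.

197.46 g/mol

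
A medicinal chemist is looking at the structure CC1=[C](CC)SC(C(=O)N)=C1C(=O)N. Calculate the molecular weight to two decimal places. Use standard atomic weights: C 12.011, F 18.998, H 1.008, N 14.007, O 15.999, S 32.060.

212.27 g/mol

First, the molecular formula is C9H12N2O2S (counting implicit H from valence).
  C: 9 × 12.011 = 108.099
  H: 12 × 1.008 = 12.096
  N: 2 × 14.007 = 28.014
  O: 2 × 15.999 = 31.998
  S: 1 × 32.060 = 32.060
Sum: 9×12.011 + 12×1.008 + 2×14.007 + 2×15.999 + 1×32.060 = 212.267 → 212.27 g/mol.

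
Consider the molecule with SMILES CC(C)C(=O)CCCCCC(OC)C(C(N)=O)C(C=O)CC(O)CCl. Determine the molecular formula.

C18H32ClNO5

Walk through each heavy atom and fill implicit hydrogens from standard valence (C 4, N 3, O 2, S 2, halogen 1):
  atom 1: C, bond orders sum to 1 (valence 4) → 3 H
  atom 2: C, bond orders sum to 3 (valence 4) → 1 H
  atom 3: C, bond orders sum to 1 (valence 4) → 3 H
  atom 4: C, bond orders sum to 4 (valence 4) → 0 H
  atom 5: O, bond orders sum to 2 (valence 2) → 0 H
  atom 6: C, bond orders sum to 2 (valence 4) → 2 H
  atom 7: C, bond orders sum to 2 (valence 4) → 2 H
  atom 8: C, bond orders sum to 2 (valence 4) → 2 H
  atom 9: C, bond orders sum to 2 (valence 4) → 2 H
  atom 10: C, bond orders sum to 2 (valence 4) → 2 H
  atom 11: C, bond orders sum to 3 (valence 4) → 1 H
  atom 12: O, bond orders sum to 2 (valence 2) → 0 H
  atom 13: C, bond orders sum to 1 (valence 4) → 3 H
  atom 14: C, bond orders sum to 3 (valence 4) → 1 H
  atom 15: C, bond orders sum to 4 (valence 4) → 0 H
  atom 16: N, bond orders sum to 1 (valence 3) → 2 H
  atom 17: O, bond orders sum to 2 (valence 2) → 0 H
  atom 18: C, bond orders sum to 3 (valence 4) → 1 H
  atom 19: C, bond orders sum to 3 (valence 4) → 1 H
  atom 20: O, bond orders sum to 2 (valence 2) → 0 H
  atom 21: C, bond orders sum to 2 (valence 4) → 2 H
  atom 22: C, bond orders sum to 3 (valence 4) → 1 H
  atom 23: O, bond orders sum to 1 (valence 2) → 1 H
  atom 24: C, bond orders sum to 2 (valence 4) → 2 H
  atom 25: Cl (halogen, monovalent) → 0 H
Totals → C:18, H:32, Cl:1, N:1, O:5.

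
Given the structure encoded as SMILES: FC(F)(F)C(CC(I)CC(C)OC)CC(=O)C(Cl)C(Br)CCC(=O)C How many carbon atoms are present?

Count every carbon token in the SMILES (each C, including those in ring-closure positions and inside branches).
Carbon count: 16.

16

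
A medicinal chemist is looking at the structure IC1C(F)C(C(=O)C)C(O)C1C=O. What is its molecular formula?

C8H10FIO3

Walk through each heavy atom and fill implicit hydrogens from standard valence (C 4, N 3, O 2, S 2, halogen 1):
  atom 1: I (halogen, monovalent) → 0 H
  atom 2: C, bond orders sum to 3 (valence 4) → 1 H
  atom 3: C, bond orders sum to 3 (valence 4) → 1 H
  atom 4: F (halogen, monovalent) → 0 H
  atom 5: C, bond orders sum to 3 (valence 4) → 1 H
  atom 6: C, bond orders sum to 4 (valence 4) → 0 H
  atom 7: O, bond orders sum to 2 (valence 2) → 0 H
  atom 8: C, bond orders sum to 1 (valence 4) → 3 H
  atom 9: C, bond orders sum to 3 (valence 4) → 1 H
  atom 10: O, bond orders sum to 1 (valence 2) → 1 H
  atom 11: C, bond orders sum to 3 (valence 4) → 1 H
  atom 12: C, bond orders sum to 3 (valence 4) → 1 H
  atom 13: O, bond orders sum to 2 (valence 2) → 0 H
Totals → C:8, H:10, F:1, I:1, O:3.
In Hill order: C8H10FIO3.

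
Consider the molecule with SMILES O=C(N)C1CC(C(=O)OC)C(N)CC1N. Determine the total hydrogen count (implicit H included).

Walk through each heavy atom and fill implicit hydrogens from standard valence (C 4, N 3, O 2, S 2, halogen 1):
  atom 1: O, bond orders sum to 2 (valence 2) → 0 H
  atom 2: C, bond orders sum to 4 (valence 4) → 0 H
  atom 3: N, bond orders sum to 1 (valence 3) → 2 H
  atom 4: C, bond orders sum to 3 (valence 4) → 1 H
  atom 5: C, bond orders sum to 2 (valence 4) → 2 H
  atom 6: C, bond orders sum to 3 (valence 4) → 1 H
  atom 7: C, bond orders sum to 4 (valence 4) → 0 H
  atom 8: O, bond orders sum to 2 (valence 2) → 0 H
  atom 9: O, bond orders sum to 2 (valence 2) → 0 H
  atom 10: C, bond orders sum to 1 (valence 4) → 3 H
  atom 11: C, bond orders sum to 3 (valence 4) → 1 H
  atom 12: N, bond orders sum to 1 (valence 3) → 2 H
  atom 13: C, bond orders sum to 2 (valence 4) → 2 H
  atom 14: C, bond orders sum to 3 (valence 4) → 1 H
  atom 15: N, bond orders sum to 1 (valence 3) → 2 H
Total hydrogens: 17.

17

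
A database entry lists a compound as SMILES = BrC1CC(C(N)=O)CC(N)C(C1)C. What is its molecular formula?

C9H17BrN2O

Walk through each heavy atom and fill implicit hydrogens from standard valence (C 4, N 3, O 2, S 2, halogen 1):
  atom 1: Br (halogen, monovalent) → 0 H
  atom 2: C, bond orders sum to 3 (valence 4) → 1 H
  atom 3: C, bond orders sum to 2 (valence 4) → 2 H
  atom 4: C, bond orders sum to 3 (valence 4) → 1 H
  atom 5: C, bond orders sum to 4 (valence 4) → 0 H
  atom 6: N, bond orders sum to 1 (valence 3) → 2 H
  atom 7: O, bond orders sum to 2 (valence 2) → 0 H
  atom 8: C, bond orders sum to 2 (valence 4) → 2 H
  atom 9: C, bond orders sum to 3 (valence 4) → 1 H
  atom 10: N, bond orders sum to 1 (valence 3) → 2 H
  atom 11: C, bond orders sum to 3 (valence 4) → 1 H
  atom 12: C, bond orders sum to 2 (valence 4) → 2 H
  atom 13: C, bond orders sum to 1 (valence 4) → 3 H
Totals → C:9, H:17, Br:1, N:2, O:1.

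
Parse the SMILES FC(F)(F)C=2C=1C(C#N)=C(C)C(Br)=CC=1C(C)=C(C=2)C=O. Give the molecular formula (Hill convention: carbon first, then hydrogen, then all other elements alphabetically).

C15H9BrF3NO

Walk through each heavy atom and fill implicit hydrogens from standard valence (C 4, N 3, O 2, S 2, halogen 1):
  atom 1: F (halogen, monovalent) → 0 H
  atom 2: C, bond orders sum to 4 (valence 4) → 0 H
  atom 3: F (halogen, monovalent) → 0 H
  atom 4: F (halogen, monovalent) → 0 H
  atom 5: C, bond orders sum to 4 (valence 4) → 0 H
  atom 6: C, bond orders sum to 4 (valence 4) → 0 H
  atom 7: C, bond orders sum to 4 (valence 4) → 0 H
  atom 8: C, bond orders sum to 4 (valence 4) → 0 H
  atom 9: N, bond orders sum to 3 (valence 3) → 0 H
  atom 10: C, bond orders sum to 4 (valence 4) → 0 H
  atom 11: C, bond orders sum to 1 (valence 4) → 3 H
  atom 12: C, bond orders sum to 4 (valence 4) → 0 H
  atom 13: Br (halogen, monovalent) → 0 H
  atom 14: C, bond orders sum to 3 (valence 4) → 1 H
  atom 15: C, bond orders sum to 4 (valence 4) → 0 H
  atom 16: C, bond orders sum to 4 (valence 4) → 0 H
  atom 17: C, bond orders sum to 1 (valence 4) → 3 H
  atom 18: C, bond orders sum to 4 (valence 4) → 0 H
  atom 19: C, bond orders sum to 3 (valence 4) → 1 H
  atom 20: C, bond orders sum to 3 (valence 4) → 1 H
  atom 21: O, bond orders sum to 2 (valence 2) → 0 H
Totals → C:15, H:9, Br:1, F:3, N:1, O:1.
In Hill order: C15H9BrF3NO.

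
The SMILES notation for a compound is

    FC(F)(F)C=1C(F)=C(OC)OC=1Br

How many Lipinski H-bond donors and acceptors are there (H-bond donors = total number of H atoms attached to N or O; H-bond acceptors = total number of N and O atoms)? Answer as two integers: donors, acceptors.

0, 2

Donors: find every N or O and count the H atoms it carries.
  atom 9 (O): bond orders sum to 2 → 0 H
  atom 11 (O): bond orders sum to 2 → 0 H
Lipinski HBD = 0.
Acceptors: N atoms = 0, O atoms = 2 → HBA = 2.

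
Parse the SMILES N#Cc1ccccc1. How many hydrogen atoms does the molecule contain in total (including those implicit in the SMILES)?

5

Walk through each heavy atom and fill implicit hydrogens from standard valence (C 4, N 3, O 2, S 2, halogen 1); for lowercase aromatic atoms, an aromatic c carries 1 H when it has two neighbours and 0 H with three, and aromatic n carries 0 H:
  atom 1: N, bond orders sum to 3 (valence 3) → 0 H
  atom 2: C, bond orders sum to 4 (valence 4) → 0 H
  atom 3: aromatic c, 3 neighbours → 0 H
  atom 4: aromatic c, 2 neighbours → 1 H
  atom 5: aromatic c, 2 neighbours → 1 H
  atom 6: aromatic c, 2 neighbours → 1 H
  atom 7: aromatic c, 2 neighbours → 1 H
  atom 8: aromatic c, 2 neighbours → 1 H
Total hydrogens: 5.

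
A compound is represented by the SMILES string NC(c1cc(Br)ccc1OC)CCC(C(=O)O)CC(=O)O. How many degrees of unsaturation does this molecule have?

Molecular formula: C14H18BrNO5.
DoU = (2C + 2 + N − H − X) / 2, where X is the halogen count and O/S are ignored.
    = (2·14 + 2 + 1 − 18 − 1) / 2 = 12 / 2 = 6.

6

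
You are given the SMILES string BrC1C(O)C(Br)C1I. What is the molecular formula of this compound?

C4H5Br2IO

Walk through each heavy atom and fill implicit hydrogens from standard valence (C 4, N 3, O 2, S 2, halogen 1):
  atom 1: Br (halogen, monovalent) → 0 H
  atom 2: C, bond orders sum to 3 (valence 4) → 1 H
  atom 3: C, bond orders sum to 3 (valence 4) → 1 H
  atom 4: O, bond orders sum to 1 (valence 2) → 1 H
  atom 5: C, bond orders sum to 3 (valence 4) → 1 H
  atom 6: Br (halogen, monovalent) → 0 H
  atom 7: C, bond orders sum to 3 (valence 4) → 1 H
  atom 8: I (halogen, monovalent) → 0 H
Totals → C:4, H:5, Br:2, I:1, O:1.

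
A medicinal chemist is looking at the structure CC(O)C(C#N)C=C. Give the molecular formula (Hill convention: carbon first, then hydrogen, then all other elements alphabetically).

Walk through each heavy atom and fill implicit hydrogens from standard valence (C 4, N 3, O 2, S 2, halogen 1):
  atom 1: C, bond orders sum to 1 (valence 4) → 3 H
  atom 2: C, bond orders sum to 3 (valence 4) → 1 H
  atom 3: O, bond orders sum to 1 (valence 2) → 1 H
  atom 4: C, bond orders sum to 3 (valence 4) → 1 H
  atom 5: C, bond orders sum to 4 (valence 4) → 0 H
  atom 6: N, bond orders sum to 3 (valence 3) → 0 H
  atom 7: C, bond orders sum to 3 (valence 4) → 1 H
  atom 8: C, bond orders sum to 2 (valence 4) → 2 H
Totals → C:6, H:9, N:1, O:1.
In Hill order: C6H9NO.

C6H9NO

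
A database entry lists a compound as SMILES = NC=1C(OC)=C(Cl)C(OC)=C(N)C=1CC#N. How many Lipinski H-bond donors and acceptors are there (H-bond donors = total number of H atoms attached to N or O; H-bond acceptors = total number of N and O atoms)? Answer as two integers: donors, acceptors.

Donors: find every N or O and count the H atoms it carries.
  atom 1 (N): bond orders sum to 1 → 2 H
  atom 4 (O): bond orders sum to 2 → 0 H
  atom 9 (O): bond orders sum to 2 → 0 H
  atom 12 (N): bond orders sum to 1 → 2 H
  atom 16 (N): bond orders sum to 3 → 0 H
Lipinski HBD = 4.
Acceptors: N atoms = 3, O atoms = 2 → HBA = 5.

4, 5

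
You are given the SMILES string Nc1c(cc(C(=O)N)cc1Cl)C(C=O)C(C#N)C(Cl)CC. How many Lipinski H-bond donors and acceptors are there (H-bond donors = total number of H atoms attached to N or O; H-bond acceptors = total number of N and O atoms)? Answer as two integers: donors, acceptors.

4, 5

Donors: find every N or O and count the H atoms it carries.
  atom 1 (N): bond orders sum to 1 → 2 H
  atom 7 (O): bond orders sum to 2 → 0 H
  atom 8 (N): bond orders sum to 1 → 2 H
  atom 14 (O): bond orders sum to 2 → 0 H
  atom 17 (N): bond orders sum to 3 → 0 H
Lipinski HBD = 4.
Acceptors: N atoms = 3, O atoms = 2 → HBA = 5.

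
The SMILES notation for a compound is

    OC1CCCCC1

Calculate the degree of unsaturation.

1

Molecular formula: C6H12O.
DoU = (2C + 2 + N − H − X) / 2, where X is the halogen count and O/S are ignored.
    = (2·6 + 2 + 0 − 12 − 0) / 2 = 2 / 2 = 1.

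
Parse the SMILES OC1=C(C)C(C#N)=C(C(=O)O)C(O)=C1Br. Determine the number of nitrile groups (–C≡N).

1

The nitrile motif appears at heavy-atom position 6 in the SMILES.
Other groups present: 1 carboxylic acid, 2 hydroxyl.
Nitrile count: 1.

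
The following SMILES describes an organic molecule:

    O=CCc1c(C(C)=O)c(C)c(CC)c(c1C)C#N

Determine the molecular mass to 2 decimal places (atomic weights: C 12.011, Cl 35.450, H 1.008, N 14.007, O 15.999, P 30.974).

243.31 g/mol

First, the molecular formula is C15H17NO2 (counting implicit H from valence).
  C: 15 × 12.011 = 180.165
  H: 17 × 1.008 = 17.136
  N: 1 × 14.007 = 14.007
  O: 2 × 15.999 = 31.998
Sum: 15×12.011 + 17×1.008 + 1×14.007 + 2×15.999 = 243.306 → 243.31 g/mol.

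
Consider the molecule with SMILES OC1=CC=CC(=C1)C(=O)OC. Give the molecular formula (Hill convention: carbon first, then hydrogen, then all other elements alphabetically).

Walk through each heavy atom and fill implicit hydrogens from standard valence (C 4, N 3, O 2, S 2, halogen 1):
  atom 1: O, bond orders sum to 1 (valence 2) → 1 H
  atom 2: C, bond orders sum to 4 (valence 4) → 0 H
  atom 3: C, bond orders sum to 3 (valence 4) → 1 H
  atom 4: C, bond orders sum to 3 (valence 4) → 1 H
  atom 5: C, bond orders sum to 3 (valence 4) → 1 H
  atom 6: C, bond orders sum to 4 (valence 4) → 0 H
  atom 7: C, bond orders sum to 3 (valence 4) → 1 H
  atom 8: C, bond orders sum to 4 (valence 4) → 0 H
  atom 9: O, bond orders sum to 2 (valence 2) → 0 H
  atom 10: O, bond orders sum to 2 (valence 2) → 0 H
  atom 11: C, bond orders sum to 1 (valence 4) → 3 H
Totals → C:8, H:8, O:3.

C8H8O3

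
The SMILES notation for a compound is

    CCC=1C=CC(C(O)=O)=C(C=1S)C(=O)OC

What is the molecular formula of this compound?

C11H12O4S

Walk through each heavy atom and fill implicit hydrogens from standard valence (C 4, N 3, O 2, S 2, halogen 1):
  atom 1: C, bond orders sum to 1 (valence 4) → 3 H
  atom 2: C, bond orders sum to 2 (valence 4) → 2 H
  atom 3: C, bond orders sum to 4 (valence 4) → 0 H
  atom 4: C, bond orders sum to 3 (valence 4) → 1 H
  atom 5: C, bond orders sum to 3 (valence 4) → 1 H
  atom 6: C, bond orders sum to 4 (valence 4) → 0 H
  atom 7: C, bond orders sum to 4 (valence 4) → 0 H
  atom 8: O, bond orders sum to 1 (valence 2) → 1 H
  atom 9: O, bond orders sum to 2 (valence 2) → 0 H
  atom 10: C, bond orders sum to 4 (valence 4) → 0 H
  atom 11: C, bond orders sum to 4 (valence 4) → 0 H
  atom 12: S, bond orders sum to 1 (valence 2) → 1 H
  atom 13: C, bond orders sum to 4 (valence 4) → 0 H
  atom 14: O, bond orders sum to 2 (valence 2) → 0 H
  atom 15: O, bond orders sum to 2 (valence 2) → 0 H
  atom 16: C, bond orders sum to 1 (valence 4) → 3 H
Totals → C:11, H:12, O:4, S:1.
In Hill order: C11H12O4S.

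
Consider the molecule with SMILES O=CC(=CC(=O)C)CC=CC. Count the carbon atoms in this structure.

Count every carbon token in the SMILES (each C, including those in ring-closure positions and inside branches).
Carbon count: 9.

9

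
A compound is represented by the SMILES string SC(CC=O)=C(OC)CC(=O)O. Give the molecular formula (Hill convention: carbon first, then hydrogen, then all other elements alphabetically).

Walk through each heavy atom and fill implicit hydrogens from standard valence (C 4, N 3, O 2, S 2, halogen 1):
  atom 1: S, bond orders sum to 1 (valence 2) → 1 H
  atom 2: C, bond orders sum to 4 (valence 4) → 0 H
  atom 3: C, bond orders sum to 2 (valence 4) → 2 H
  atom 4: C, bond orders sum to 3 (valence 4) → 1 H
  atom 5: O, bond orders sum to 2 (valence 2) → 0 H
  atom 6: C, bond orders sum to 4 (valence 4) → 0 H
  atom 7: O, bond orders sum to 2 (valence 2) → 0 H
  atom 8: C, bond orders sum to 1 (valence 4) → 3 H
  atom 9: C, bond orders sum to 2 (valence 4) → 2 H
  atom 10: C, bond orders sum to 4 (valence 4) → 0 H
  atom 11: O, bond orders sum to 2 (valence 2) → 0 H
  atom 12: O, bond orders sum to 1 (valence 2) → 1 H
Totals → C:7, H:10, O:4, S:1.
In Hill order: C7H10O4S.

C7H10O4S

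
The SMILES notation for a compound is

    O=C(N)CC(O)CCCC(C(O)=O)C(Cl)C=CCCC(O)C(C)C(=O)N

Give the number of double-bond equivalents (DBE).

4

Degree of unsaturation = (number of rings) + (number of π bonds).
Ring closures in the SMILES: 0.
π bonds: 4 double bonds (each 1 DoU) → 4 DoU from unsaturation.
Total DoU = 0 + 4 = 4.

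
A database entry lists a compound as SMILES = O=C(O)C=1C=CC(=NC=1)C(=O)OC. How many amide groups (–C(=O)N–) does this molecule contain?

Scan the SMILES for the amide motif — none present.
Groups that are present: 1 carboxylic acid, 1 ester.

0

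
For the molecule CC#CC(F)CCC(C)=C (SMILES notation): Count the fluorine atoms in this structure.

Scan the SMILES for F atoms (remember two-letter symbols like Cl and Br are single atoms).
Fluorine count: 1.

1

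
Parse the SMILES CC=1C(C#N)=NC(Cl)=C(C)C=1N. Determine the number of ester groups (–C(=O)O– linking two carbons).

0

Scan the SMILES for the ester motif — none present.
Groups that are present: 1 nitrile, 1 primary amine.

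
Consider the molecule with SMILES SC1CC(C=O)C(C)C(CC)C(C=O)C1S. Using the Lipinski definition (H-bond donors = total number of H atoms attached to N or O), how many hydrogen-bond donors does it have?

Donors: find every N or O and count the H atoms it carries.
  atom 6 (O): bond orders sum to 2 → 0 H
  atom 14 (O): bond orders sum to 2 → 0 H
Lipinski HBD = 0.

0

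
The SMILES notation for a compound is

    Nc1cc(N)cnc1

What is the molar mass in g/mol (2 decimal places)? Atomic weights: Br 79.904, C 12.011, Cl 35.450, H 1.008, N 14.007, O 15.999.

First, the molecular formula is C5H7N3 (counting implicit H from valence).
  C: 5 × 12.011 = 60.055
  H: 7 × 1.008 = 7.056
  N: 3 × 14.007 = 42.021
Sum: 5×12.011 + 7×1.008 + 3×14.007 = 109.132 → 109.13 g/mol.

109.13 g/mol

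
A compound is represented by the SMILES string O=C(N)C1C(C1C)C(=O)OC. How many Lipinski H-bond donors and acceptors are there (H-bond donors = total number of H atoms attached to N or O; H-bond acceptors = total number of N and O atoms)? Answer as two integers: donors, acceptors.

2, 4

Donors: find every N or O and count the H atoms it carries.
  atom 1 (O): bond orders sum to 2 → 0 H
  atom 3 (N): bond orders sum to 1 → 2 H
  atom 9 (O): bond orders sum to 2 → 0 H
  atom 10 (O): bond orders sum to 2 → 0 H
Lipinski HBD = 2.
Acceptors: N atoms = 1, O atoms = 3 → HBA = 4.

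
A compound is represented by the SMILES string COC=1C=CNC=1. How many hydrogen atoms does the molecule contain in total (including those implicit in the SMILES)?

Walk through each heavy atom and fill implicit hydrogens from standard valence (C 4, N 3, O 2, S 2, halogen 1):
  atom 1: C, bond orders sum to 1 (valence 4) → 3 H
  atom 2: O, bond orders sum to 2 (valence 2) → 0 H
  atom 3: C, bond orders sum to 4 (valence 4) → 0 H
  atom 4: C, bond orders sum to 3 (valence 4) → 1 H
  atom 5: C, bond orders sum to 3 (valence 4) → 1 H
  atom 6: N, bond orders sum to 2 (valence 3) → 1 H
  atom 7: C, bond orders sum to 3 (valence 4) → 1 H
Total hydrogens: 7.

7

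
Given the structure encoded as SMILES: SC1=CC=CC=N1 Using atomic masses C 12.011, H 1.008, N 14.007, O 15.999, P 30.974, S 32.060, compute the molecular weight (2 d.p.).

First, the molecular formula is C5H5NS (counting implicit H from valence).
  C: 5 × 12.011 = 60.055
  H: 5 × 1.008 = 5.040
  N: 1 × 14.007 = 14.007
  S: 1 × 32.060 = 32.060
Sum: 5×12.011 + 5×1.008 + 1×14.007 + 1×32.060 = 111.162 → 111.16 g/mol.

111.16 g/mol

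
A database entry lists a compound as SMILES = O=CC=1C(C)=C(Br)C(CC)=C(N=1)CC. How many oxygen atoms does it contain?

1

Scan the SMILES for O atoms (remember two-letter symbols like Cl and Br are single atoms).
Oxygen count: 1.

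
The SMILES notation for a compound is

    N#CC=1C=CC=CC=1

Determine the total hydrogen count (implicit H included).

Walk through each heavy atom and fill implicit hydrogens from standard valence (C 4, N 3, O 2, S 2, halogen 1):
  atom 1: N, bond orders sum to 3 (valence 3) → 0 H
  atom 2: C, bond orders sum to 4 (valence 4) → 0 H
  atom 3: C, bond orders sum to 4 (valence 4) → 0 H
  atom 4: C, bond orders sum to 3 (valence 4) → 1 H
  atom 5: C, bond orders sum to 3 (valence 4) → 1 H
  atom 6: C, bond orders sum to 3 (valence 4) → 1 H
  atom 7: C, bond orders sum to 3 (valence 4) → 1 H
  atom 8: C, bond orders sum to 3 (valence 4) → 1 H
Total hydrogens: 5.

5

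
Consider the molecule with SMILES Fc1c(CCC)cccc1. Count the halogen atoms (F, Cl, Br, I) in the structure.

1

Halogen atoms appear at heavy-atom position 1 (1×F).
Halogen count: 1.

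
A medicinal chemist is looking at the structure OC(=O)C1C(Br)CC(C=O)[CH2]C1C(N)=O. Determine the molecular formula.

C9H12BrNO4

Walk through each heavy atom and fill implicit hydrogens from standard valence (C 4, N 3, O 2, S 2, halogen 1):
  atom 1: O, bond orders sum to 1 (valence 2) → 1 H
  atom 2: C, bond orders sum to 4 (valence 4) → 0 H
  atom 3: O, bond orders sum to 2 (valence 2) → 0 H
  atom 4: C, bond orders sum to 3 (valence 4) → 1 H
  atom 5: C, bond orders sum to 3 (valence 4) → 1 H
  atom 6: Br (halogen, monovalent) → 0 H
  atom 7: C, bond orders sum to 2 (valence 4) → 2 H
  atom 8: C, bond orders sum to 3 (valence 4) → 1 H
  atom 9: C, bond orders sum to 3 (valence 4) → 1 H
  atom 10: O, bond orders sum to 2 (valence 2) → 0 H
  atom 11: C with explicit H count 2
  atom 12: C, bond orders sum to 3 (valence 4) → 1 H
  atom 13: C, bond orders sum to 4 (valence 4) → 0 H
  atom 14: N, bond orders sum to 1 (valence 3) → 2 H
  atom 15: O, bond orders sum to 2 (valence 2) → 0 H
Totals → C:9, H:12, Br:1, N:1, O:4.
In Hill order: C9H12BrNO4.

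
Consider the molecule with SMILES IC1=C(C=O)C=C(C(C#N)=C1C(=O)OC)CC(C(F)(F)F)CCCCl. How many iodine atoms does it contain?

Scan the SMILES for I atoms (remember two-letter symbols like Cl and Br are single atoms).
Iodine count: 1.

1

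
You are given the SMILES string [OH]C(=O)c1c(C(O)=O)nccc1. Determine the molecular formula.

Walk through each heavy atom and fill implicit hydrogens from standard valence (C 4, N 3, O 2, S 2, halogen 1); for lowercase aromatic atoms, an aromatic c carries 1 H when it has two neighbours and 0 H with three, and aromatic n carries 0 H:
  atom 1: O with explicit H count 1
  atom 2: C, bond orders sum to 4 (valence 4) → 0 H
  atom 3: O, bond orders sum to 2 (valence 2) → 0 H
  atom 4: aromatic c, 3 neighbours → 0 H
  atom 5: aromatic c, 3 neighbours → 0 H
  atom 6: C, bond orders sum to 4 (valence 4) → 0 H
  atom 7: O, bond orders sum to 1 (valence 2) → 1 H
  atom 8: O, bond orders sum to 2 (valence 2) → 0 H
  atom 9: aromatic n, 2 neighbours → 0 H
  atom 10: aromatic c, 2 neighbours → 1 H
  atom 11: aromatic c, 2 neighbours → 1 H
  atom 12: aromatic c, 2 neighbours → 1 H
Totals → C:7, H:5, N:1, O:4.
In Hill order: C7H5NO4.

C7H5NO4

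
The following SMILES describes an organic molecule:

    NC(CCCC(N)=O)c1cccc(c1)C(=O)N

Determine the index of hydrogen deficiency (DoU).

Molecular formula: C12H17N3O2.
DoU = (2C + 2 + N − H − X) / 2, where X is the halogen count and O/S are ignored.
    = (2·12 + 2 + 3 − 17 − 0) / 2 = 12 / 2 = 6.

6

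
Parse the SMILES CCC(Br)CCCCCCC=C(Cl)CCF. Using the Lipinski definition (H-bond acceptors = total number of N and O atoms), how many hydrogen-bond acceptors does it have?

0

N atoms: 0; O atoms: 0.
Lipinski HBA = 0 + 0 = 0.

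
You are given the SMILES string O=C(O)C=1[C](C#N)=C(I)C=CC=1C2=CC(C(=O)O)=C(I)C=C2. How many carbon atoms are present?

Count every carbon token in the SMILES (each C, including those in ring-closure positions and inside branches).
Carbon count: 15.

15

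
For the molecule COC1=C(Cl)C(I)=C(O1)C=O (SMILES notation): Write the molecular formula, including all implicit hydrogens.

Walk through each heavy atom and fill implicit hydrogens from standard valence (C 4, N 3, O 2, S 2, halogen 1):
  atom 1: C, bond orders sum to 1 (valence 4) → 3 H
  atom 2: O, bond orders sum to 2 (valence 2) → 0 H
  atom 3: C, bond orders sum to 4 (valence 4) → 0 H
  atom 4: C, bond orders sum to 4 (valence 4) → 0 H
  atom 5: Cl (halogen, monovalent) → 0 H
  atom 6: C, bond orders sum to 4 (valence 4) → 0 H
  atom 7: I (halogen, monovalent) → 0 H
  atom 8: C, bond orders sum to 4 (valence 4) → 0 H
  atom 9: O, bond orders sum to 2 (valence 2) → 0 H
  atom 10: C, bond orders sum to 3 (valence 4) → 1 H
  atom 11: O, bond orders sum to 2 (valence 2) → 0 H
Totals → C:6, H:4, Cl:1, I:1, O:3.

C6H4ClIO3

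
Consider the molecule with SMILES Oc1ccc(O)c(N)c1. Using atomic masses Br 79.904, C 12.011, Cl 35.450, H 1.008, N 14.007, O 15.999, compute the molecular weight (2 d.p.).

125.13 g/mol

First, the molecular formula is C6H7NO2 (counting implicit H from valence).
  C: 6 × 12.011 = 72.066
  H: 7 × 1.008 = 7.056
  N: 1 × 14.007 = 14.007
  O: 2 × 15.999 = 31.998
Sum: 6×12.011 + 7×1.008 + 1×14.007 + 2×15.999 = 125.127 → 125.13 g/mol.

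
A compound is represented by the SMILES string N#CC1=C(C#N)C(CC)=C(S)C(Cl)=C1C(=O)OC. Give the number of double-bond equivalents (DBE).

Molecular formula: C12H9ClN2O2S.
DoU = (2C + 2 + N − H − X) / 2, where X is the halogen count and O/S are ignored.
    = (2·12 + 2 + 2 − 9 − 1) / 2 = 18 / 2 = 9.

9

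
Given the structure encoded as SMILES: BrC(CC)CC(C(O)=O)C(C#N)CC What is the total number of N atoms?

Scan the SMILES for N atoms (remember two-letter symbols like Cl and Br are single atoms).
Nitrogen count: 1.

1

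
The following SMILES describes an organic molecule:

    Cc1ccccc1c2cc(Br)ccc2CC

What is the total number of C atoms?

Count every carbon token in the SMILES (each C, including those in ring-closure positions and inside branches).
Carbon count: 15.

15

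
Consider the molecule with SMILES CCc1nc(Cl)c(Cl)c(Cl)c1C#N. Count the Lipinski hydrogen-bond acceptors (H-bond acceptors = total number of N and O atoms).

2

N atoms: 2; O atoms: 0.
Lipinski HBA = 2 + 0 = 2.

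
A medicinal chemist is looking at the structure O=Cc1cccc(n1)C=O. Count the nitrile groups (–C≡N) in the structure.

Scan the SMILES for the nitrile motif — none present.
Groups that are present: 2 aldehyde.

0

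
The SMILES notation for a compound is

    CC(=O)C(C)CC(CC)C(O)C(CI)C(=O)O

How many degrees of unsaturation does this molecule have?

Degree of unsaturation = (number of rings) + (number of π bonds).
Ring closures in the SMILES: 0.
π bonds: 2 double bonds (each 1 DoU) → 2 DoU from unsaturation.
Total DoU = 0 + 2 = 2.

2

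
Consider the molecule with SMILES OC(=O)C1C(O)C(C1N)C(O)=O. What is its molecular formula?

C6H9NO5

Walk through each heavy atom and fill implicit hydrogens from standard valence (C 4, N 3, O 2, S 2, halogen 1):
  atom 1: O, bond orders sum to 1 (valence 2) → 1 H
  atom 2: C, bond orders sum to 4 (valence 4) → 0 H
  atom 3: O, bond orders sum to 2 (valence 2) → 0 H
  atom 4: C, bond orders sum to 3 (valence 4) → 1 H
  atom 5: C, bond orders sum to 3 (valence 4) → 1 H
  atom 6: O, bond orders sum to 1 (valence 2) → 1 H
  atom 7: C, bond orders sum to 3 (valence 4) → 1 H
  atom 8: C, bond orders sum to 3 (valence 4) → 1 H
  atom 9: N, bond orders sum to 1 (valence 3) → 2 H
  atom 10: C, bond orders sum to 4 (valence 4) → 0 H
  atom 11: O, bond orders sum to 1 (valence 2) → 1 H
  atom 12: O, bond orders sum to 2 (valence 2) → 0 H
Totals → C:6, H:9, N:1, O:5.
In Hill order: C6H9NO5.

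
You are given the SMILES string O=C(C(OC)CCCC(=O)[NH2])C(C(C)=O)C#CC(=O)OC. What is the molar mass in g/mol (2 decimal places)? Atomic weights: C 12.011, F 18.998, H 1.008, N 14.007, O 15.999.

First, the molecular formula is C14H19NO6 (counting implicit H from valence).
  C: 14 × 12.011 = 168.154
  H: 19 × 1.008 = 19.152
  N: 1 × 14.007 = 14.007
  O: 6 × 15.999 = 95.994
Sum: 14×12.011 + 19×1.008 + 1×14.007 + 6×15.999 = 297.307 → 297.31 g/mol.

297.31 g/mol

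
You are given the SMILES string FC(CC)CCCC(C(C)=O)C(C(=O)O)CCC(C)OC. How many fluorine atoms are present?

1

Scan the SMILES for F atoms (remember two-letter symbols like Cl and Br are single atoms).
Fluorine count: 1.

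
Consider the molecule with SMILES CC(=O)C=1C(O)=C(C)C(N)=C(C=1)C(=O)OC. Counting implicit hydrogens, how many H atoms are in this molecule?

Walk through each heavy atom and fill implicit hydrogens from standard valence (C 4, N 3, O 2, S 2, halogen 1):
  atom 1: C, bond orders sum to 1 (valence 4) → 3 H
  atom 2: C, bond orders sum to 4 (valence 4) → 0 H
  atom 3: O, bond orders sum to 2 (valence 2) → 0 H
  atom 4: C, bond orders sum to 4 (valence 4) → 0 H
  atom 5: C, bond orders sum to 4 (valence 4) → 0 H
  atom 6: O, bond orders sum to 1 (valence 2) → 1 H
  atom 7: C, bond orders sum to 4 (valence 4) → 0 H
  atom 8: C, bond orders sum to 1 (valence 4) → 3 H
  atom 9: C, bond orders sum to 4 (valence 4) → 0 H
  atom 10: N, bond orders sum to 1 (valence 3) → 2 H
  atom 11: C, bond orders sum to 4 (valence 4) → 0 H
  atom 12: C, bond orders sum to 3 (valence 4) → 1 H
  atom 13: C, bond orders sum to 4 (valence 4) → 0 H
  atom 14: O, bond orders sum to 2 (valence 2) → 0 H
  atom 15: O, bond orders sum to 2 (valence 2) → 0 H
  atom 16: C, bond orders sum to 1 (valence 4) → 3 H
Total hydrogens: 13.

13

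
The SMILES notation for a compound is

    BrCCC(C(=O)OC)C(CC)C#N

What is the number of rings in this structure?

In SMILES, each pair of matching ring-closure digits denotes one ring-closing bond; the number of such bonds equals the number of independent rings.
Ring-closure bonds here: 0.

0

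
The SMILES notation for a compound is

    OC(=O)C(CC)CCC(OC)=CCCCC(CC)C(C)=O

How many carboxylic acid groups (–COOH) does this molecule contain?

1

The carboxylic acid motif appears at heavy-atom position 2 in the SMILES.
Other groups present: 1 alkene, 1 ether, 1 ketone.
Carboxylic acid count: 1.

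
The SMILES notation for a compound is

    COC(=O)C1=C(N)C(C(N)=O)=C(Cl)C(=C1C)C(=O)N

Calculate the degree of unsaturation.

Degree of unsaturation = (number of rings) + (number of π bonds).
Ring closures in the SMILES: 1.
π bonds: 6 double bonds (each 1 DoU) → 6 DoU from unsaturation.
Total DoU = 1 + 6 = 7.

7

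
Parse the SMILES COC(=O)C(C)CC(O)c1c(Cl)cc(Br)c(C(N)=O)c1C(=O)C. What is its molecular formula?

C15H17BrClNO5

Walk through each heavy atom and fill implicit hydrogens from standard valence (C 4, N 3, O 2, S 2, halogen 1); for lowercase aromatic atoms, an aromatic c carries 1 H when it has two neighbours and 0 H with three, and aromatic n carries 0 H:
  atom 1: C, bond orders sum to 1 (valence 4) → 3 H
  atom 2: O, bond orders sum to 2 (valence 2) → 0 H
  atom 3: C, bond orders sum to 4 (valence 4) → 0 H
  atom 4: O, bond orders sum to 2 (valence 2) → 0 H
  atom 5: C, bond orders sum to 3 (valence 4) → 1 H
  atom 6: C, bond orders sum to 1 (valence 4) → 3 H
  atom 7: C, bond orders sum to 2 (valence 4) → 2 H
  atom 8: C, bond orders sum to 3 (valence 4) → 1 H
  atom 9: O, bond orders sum to 1 (valence 2) → 1 H
  atom 10: aromatic c, 3 neighbours → 0 H
  atom 11: aromatic c, 3 neighbours → 0 H
  atom 12: Cl (halogen, monovalent) → 0 H
  atom 13: aromatic c, 2 neighbours → 1 H
  atom 14: aromatic c, 3 neighbours → 0 H
  atom 15: Br (halogen, monovalent) → 0 H
  atom 16: aromatic c, 3 neighbours → 0 H
  atom 17: C, bond orders sum to 4 (valence 4) → 0 H
  atom 18: N, bond orders sum to 1 (valence 3) → 2 H
  atom 19: O, bond orders sum to 2 (valence 2) → 0 H
  atom 20: aromatic c, 3 neighbours → 0 H
  atom 21: C, bond orders sum to 4 (valence 4) → 0 H
  atom 22: O, bond orders sum to 2 (valence 2) → 0 H
  atom 23: C, bond orders sum to 1 (valence 4) → 3 H
Totals → C:15, H:17, Br:1, Cl:1, N:1, O:5.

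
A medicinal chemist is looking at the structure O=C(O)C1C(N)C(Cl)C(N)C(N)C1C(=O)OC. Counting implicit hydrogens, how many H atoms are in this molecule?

Walk through each heavy atom and fill implicit hydrogens from standard valence (C 4, N 3, O 2, S 2, halogen 1):
  atom 1: O, bond orders sum to 2 (valence 2) → 0 H
  atom 2: C, bond orders sum to 4 (valence 4) → 0 H
  atom 3: O, bond orders sum to 1 (valence 2) → 1 H
  atom 4: C, bond orders sum to 3 (valence 4) → 1 H
  atom 5: C, bond orders sum to 3 (valence 4) → 1 H
  atom 6: N, bond orders sum to 1 (valence 3) → 2 H
  atom 7: C, bond orders sum to 3 (valence 4) → 1 H
  atom 8: Cl (halogen, monovalent) → 0 H
  atom 9: C, bond orders sum to 3 (valence 4) → 1 H
  atom 10: N, bond orders sum to 1 (valence 3) → 2 H
  atom 11: C, bond orders sum to 3 (valence 4) → 1 H
  atom 12: N, bond orders sum to 1 (valence 3) → 2 H
  atom 13: C, bond orders sum to 3 (valence 4) → 1 H
  atom 14: C, bond orders sum to 4 (valence 4) → 0 H
  atom 15: O, bond orders sum to 2 (valence 2) → 0 H
  atom 16: O, bond orders sum to 2 (valence 2) → 0 H
  atom 17: C, bond orders sum to 1 (valence 4) → 3 H
Total hydrogens: 16.

16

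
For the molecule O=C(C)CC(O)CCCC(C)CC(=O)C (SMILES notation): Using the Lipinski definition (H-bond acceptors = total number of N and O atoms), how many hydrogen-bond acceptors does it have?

N atoms: 0; O atoms: 3.
Lipinski HBA = 0 + 3 = 3.

3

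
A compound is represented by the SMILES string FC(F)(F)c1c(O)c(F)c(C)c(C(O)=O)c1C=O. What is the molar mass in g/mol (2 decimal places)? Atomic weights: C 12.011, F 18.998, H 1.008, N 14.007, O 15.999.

First, the molecular formula is C10H6F4O4 (counting implicit H from valence).
  C: 10 × 12.011 = 120.110
  F: 4 × 18.998 = 75.992
  H: 6 × 1.008 = 6.048
  O: 4 × 15.999 = 63.996
Sum: 10×12.011 + 4×18.998 + 6×1.008 + 4×15.999 = 266.146 → 266.15 g/mol.

266.15 g/mol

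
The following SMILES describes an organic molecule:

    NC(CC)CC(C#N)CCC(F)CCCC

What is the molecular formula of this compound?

C13H25FN2

Walk through each heavy atom and fill implicit hydrogens from standard valence (C 4, N 3, O 2, S 2, halogen 1):
  atom 1: N, bond orders sum to 1 (valence 3) → 2 H
  atom 2: C, bond orders sum to 3 (valence 4) → 1 H
  atom 3: C, bond orders sum to 2 (valence 4) → 2 H
  atom 4: C, bond orders sum to 1 (valence 4) → 3 H
  atom 5: C, bond orders sum to 2 (valence 4) → 2 H
  atom 6: C, bond orders sum to 3 (valence 4) → 1 H
  atom 7: C, bond orders sum to 4 (valence 4) → 0 H
  atom 8: N, bond orders sum to 3 (valence 3) → 0 H
  atom 9: C, bond orders sum to 2 (valence 4) → 2 H
  atom 10: C, bond orders sum to 2 (valence 4) → 2 H
  atom 11: C, bond orders sum to 3 (valence 4) → 1 H
  atom 12: F (halogen, monovalent) → 0 H
  atom 13: C, bond orders sum to 2 (valence 4) → 2 H
  atom 14: C, bond orders sum to 2 (valence 4) → 2 H
  atom 15: C, bond orders sum to 2 (valence 4) → 2 H
  atom 16: C, bond orders sum to 1 (valence 4) → 3 H
Totals → C:13, H:25, F:1, N:2.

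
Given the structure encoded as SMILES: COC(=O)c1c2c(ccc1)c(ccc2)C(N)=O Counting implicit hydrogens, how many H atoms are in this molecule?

Walk through each heavy atom and fill implicit hydrogens from standard valence (C 4, N 3, O 2, S 2, halogen 1); for lowercase aromatic atoms, an aromatic c carries 1 H when it has two neighbours and 0 H with three, and aromatic n carries 0 H:
  atom 1: C, bond orders sum to 1 (valence 4) → 3 H
  atom 2: O, bond orders sum to 2 (valence 2) → 0 H
  atom 3: C, bond orders sum to 4 (valence 4) → 0 H
  atom 4: O, bond orders sum to 2 (valence 2) → 0 H
  atom 5: aromatic c, 3 neighbours → 0 H
  atom 6: aromatic c, 3 neighbours → 0 H
  atom 7: aromatic c, 3 neighbours → 0 H
  atom 8: aromatic c, 2 neighbours → 1 H
  atom 9: aromatic c, 2 neighbours → 1 H
  atom 10: aromatic c, 2 neighbours → 1 H
  atom 11: aromatic c, 3 neighbours → 0 H
  atom 12: aromatic c, 2 neighbours → 1 H
  atom 13: aromatic c, 2 neighbours → 1 H
  atom 14: aromatic c, 2 neighbours → 1 H
  atom 15: C, bond orders sum to 4 (valence 4) → 0 H
  atom 16: N, bond orders sum to 1 (valence 3) → 2 H
  atom 17: O, bond orders sum to 2 (valence 2) → 0 H
Total hydrogens: 11.

11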